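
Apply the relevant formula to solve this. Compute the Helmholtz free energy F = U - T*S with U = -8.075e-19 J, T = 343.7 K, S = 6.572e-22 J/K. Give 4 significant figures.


Step 1: T*S = 343.7 * 6.572e-22 = 2.259e-19 J
Step 2: F = U - T*S = -8.075e-19 - 2.259e-19
Step 3: F = -1.033e-18 J

-1.033e-18


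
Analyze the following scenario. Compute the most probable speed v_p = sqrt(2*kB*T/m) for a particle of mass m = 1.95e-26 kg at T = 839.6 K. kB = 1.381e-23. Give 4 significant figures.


Step 1: Numerator = 2*kB*T = 2*1.381e-23*839.6 = 2.319e-20
Step 2: Ratio = 2.319e-20 / 1.95e-26 = 1.189e+06
Step 3: v_p = sqrt(1.189e+06) = 1091 m/s

1091


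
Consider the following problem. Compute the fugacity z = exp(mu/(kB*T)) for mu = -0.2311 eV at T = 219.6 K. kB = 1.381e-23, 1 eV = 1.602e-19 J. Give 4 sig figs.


Step 1: Convert mu to Joules: -0.2311*1.602e-19 = -3.702e-20 J
Step 2: kB*T = 1.381e-23*219.6 = 3.033e-21 J
Step 3: mu/(kB*T) = -12.21
Step 4: z = exp(-12.21) = 4.992e-06

4.992e-06


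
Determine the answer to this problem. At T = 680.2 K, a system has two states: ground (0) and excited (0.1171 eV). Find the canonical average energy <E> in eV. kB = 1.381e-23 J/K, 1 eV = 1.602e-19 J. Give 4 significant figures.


Step 1: beta*E = 0.1171*1.602e-19/(1.381e-23*680.2) = 1.997
Step 2: exp(-beta*E) = 0.1357
Step 3: <E> = 0.1171*0.1357/(1+0.1357) = 0.01399 eV

0.01399


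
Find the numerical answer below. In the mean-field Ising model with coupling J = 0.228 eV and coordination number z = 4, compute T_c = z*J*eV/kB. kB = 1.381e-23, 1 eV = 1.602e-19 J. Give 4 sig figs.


Step 1: z*J = 4*0.228 = 0.912 eV
Step 2: Convert to Joules: 0.912*1.602e-19 = 1.461e-19 J
Step 3: T_c = 1.461e-19 / 1.381e-23 = 1.058e+04 K

1.058e+04


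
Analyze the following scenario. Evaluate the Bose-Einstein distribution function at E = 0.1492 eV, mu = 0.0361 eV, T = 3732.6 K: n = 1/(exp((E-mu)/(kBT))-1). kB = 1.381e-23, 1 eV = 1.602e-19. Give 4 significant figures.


Step 1: (E - mu) = 0.1131 eV
Step 2: x = (E-mu)*eV/(kB*T) = 0.1131*1.602e-19/(1.381e-23*3732.6) = 0.3515
Step 3: exp(x) = 1.421
Step 4: n = 1/(exp(x)-1) = 2.374

2.374


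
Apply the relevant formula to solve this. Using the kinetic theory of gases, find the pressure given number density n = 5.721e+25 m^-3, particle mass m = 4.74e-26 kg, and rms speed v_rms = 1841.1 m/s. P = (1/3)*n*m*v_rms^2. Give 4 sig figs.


Step 1: v_rms^2 = 1841.1^2 = 3.39e+06
Step 2: n*m = 5.721e+25*4.74e-26 = 2.712
Step 3: P = (1/3)*2.712*3.39e+06 = 3.064e+06 Pa

3.064e+06


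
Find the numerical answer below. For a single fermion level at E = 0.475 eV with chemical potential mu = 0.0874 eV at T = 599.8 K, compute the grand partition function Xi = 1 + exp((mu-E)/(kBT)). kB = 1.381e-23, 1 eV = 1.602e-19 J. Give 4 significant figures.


Step 1: (mu - E) = 0.0874 - 0.475 = -0.3876 eV
Step 2: x = (mu-E)*eV/(kB*T) = -0.3876*1.602e-19/(1.381e-23*599.8) = -7.496
Step 3: exp(x) = 0.0005551
Step 4: Xi = 1 + 0.0005551 = 1.001

1.001


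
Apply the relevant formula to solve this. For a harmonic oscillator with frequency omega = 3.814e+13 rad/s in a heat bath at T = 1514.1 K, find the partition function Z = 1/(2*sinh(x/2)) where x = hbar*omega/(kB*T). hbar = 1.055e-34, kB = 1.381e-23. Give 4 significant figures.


Step 1: Compute x = hbar*omega/(kB*T) = 1.055e-34*3.814e+13/(1.381e-23*1514.1) = 0.1924
Step 2: x/2 = 0.09622
Step 3: sinh(x/2) = 0.09637
Step 4: Z = 1/(2*0.09637) = 5.189

5.189


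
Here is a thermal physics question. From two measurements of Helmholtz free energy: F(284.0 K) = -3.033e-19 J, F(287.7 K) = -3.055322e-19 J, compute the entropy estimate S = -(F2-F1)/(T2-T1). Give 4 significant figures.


Step 1: dF = F2 - F1 = -3.055322e-19 - (-3.033e-19) = -2.2322e-21 J
Step 2: dT = T2 - T1 = 287.7 - 284.0 = 3.7 K
Step 3: S = -dF/dT = -(-2.2322e-21)/3.7 = 6.033e-22 J/K

6.033e-22


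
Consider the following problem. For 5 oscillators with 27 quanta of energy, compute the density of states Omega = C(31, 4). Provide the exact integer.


Step 1: Use binomial coefficient C(31, 4)
Step 2: Numerator = 31! / 27!
Step 3: Denominator = 4!
Step 4: Omega = 31465

31465


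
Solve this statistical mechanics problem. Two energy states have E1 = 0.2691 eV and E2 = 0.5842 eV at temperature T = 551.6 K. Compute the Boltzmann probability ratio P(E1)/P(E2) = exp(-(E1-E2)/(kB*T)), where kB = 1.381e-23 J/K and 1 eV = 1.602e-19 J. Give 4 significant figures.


Step 1: Compute energy difference dE = E1 - E2 = 0.2691 - 0.5842 = -0.3151 eV
Step 2: Convert to Joules: dE_J = -0.3151 * 1.602e-19 = -5.048e-20 J
Step 3: Compute exponent = -dE_J / (kB * T) = -(-5.048e-20) / (1.381e-23 * 551.6) = 6.627
Step 4: P(E1)/P(E2) = exp(6.627) = 754.9

754.9


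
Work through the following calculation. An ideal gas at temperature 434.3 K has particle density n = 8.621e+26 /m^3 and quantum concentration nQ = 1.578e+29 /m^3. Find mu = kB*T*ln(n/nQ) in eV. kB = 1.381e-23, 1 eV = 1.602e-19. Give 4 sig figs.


Step 1: n/nQ = 8.621e+26/1.578e+29 = 0.005463
Step 2: ln(n/nQ) = -5.21
Step 3: mu = kB*T*ln(n/nQ) = 5.998e-21*-5.21 = -3.125e-20 J
Step 4: Convert to eV: -3.125e-20/1.602e-19 = -0.195 eV

-0.195


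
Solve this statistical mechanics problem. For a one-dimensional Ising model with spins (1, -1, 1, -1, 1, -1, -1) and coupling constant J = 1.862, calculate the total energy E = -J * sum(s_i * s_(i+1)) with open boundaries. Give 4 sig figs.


Step 1: Nearest-neighbor products: -1, -1, -1, -1, -1, 1
Step 2: Sum of products = -4
Step 3: E = -1.862 * -4 = 7.448

7.448


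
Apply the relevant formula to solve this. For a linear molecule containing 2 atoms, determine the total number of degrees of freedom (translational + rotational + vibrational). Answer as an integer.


Step 1: Translational DOF = 3
Step 2: Rotational DOF (linear) = 2
Step 3: Vibrational DOF = 3*2 - 5 = 1
Step 4: Total = 3 + 2 + 1 = 6

6


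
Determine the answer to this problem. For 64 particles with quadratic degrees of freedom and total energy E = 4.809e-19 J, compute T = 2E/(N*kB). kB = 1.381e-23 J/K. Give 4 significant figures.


Step 1: Numerator = 2*E = 2*4.809e-19 = 9.618e-19 J
Step 2: Denominator = N*kB = 64*1.381e-23 = 8.838e-22
Step 3: T = 9.618e-19 / 8.838e-22 = 1088 K

1088


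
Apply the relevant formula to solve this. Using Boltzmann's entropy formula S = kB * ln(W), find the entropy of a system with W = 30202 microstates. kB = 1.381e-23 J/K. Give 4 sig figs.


Step 1: ln(W) = ln(30202) = 10.32
Step 2: S = kB * ln(W) = 1.381e-23 * 10.32
Step 3: S = 1.425e-22 J/K

1.425e-22


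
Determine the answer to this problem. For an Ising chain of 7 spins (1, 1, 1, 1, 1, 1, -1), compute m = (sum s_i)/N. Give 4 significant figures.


Step 1: Count up spins (+1): 6, down spins (-1): 1
Step 2: Total magnetization M = 6 - 1 = 5
Step 3: m = M/N = 5/7 = 0.7143

0.7143


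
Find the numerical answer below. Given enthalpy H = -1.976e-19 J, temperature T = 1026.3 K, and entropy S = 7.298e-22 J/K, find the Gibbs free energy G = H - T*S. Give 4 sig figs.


Step 1: T*S = 1026.3 * 7.298e-22 = 7.49e-19 J
Step 2: G = H - T*S = -1.976e-19 - 7.49e-19
Step 3: G = -9.466e-19 J

-9.466e-19


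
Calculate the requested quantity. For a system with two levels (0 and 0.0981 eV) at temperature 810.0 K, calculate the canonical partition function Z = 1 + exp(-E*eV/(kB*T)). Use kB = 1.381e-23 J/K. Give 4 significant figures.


Step 1: Compute beta*E = E*eV/(kB*T) = 0.0981*1.602e-19/(1.381e-23*810.0) = 1.405
Step 2: exp(-beta*E) = exp(-1.405) = 0.2454
Step 3: Z = 1 + 0.2454 = 1.245

1.245


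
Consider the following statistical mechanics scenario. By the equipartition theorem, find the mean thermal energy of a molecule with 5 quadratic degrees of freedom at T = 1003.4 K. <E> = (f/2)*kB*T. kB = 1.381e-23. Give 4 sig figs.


Step 1: f/2 = 5/2 = 2.5
Step 2: kB*T = 1.381e-23 * 1003.4 = 1.386e-20
Step 3: <E> = 2.5 * 1.386e-20 = 3.464e-20 J

3.464e-20


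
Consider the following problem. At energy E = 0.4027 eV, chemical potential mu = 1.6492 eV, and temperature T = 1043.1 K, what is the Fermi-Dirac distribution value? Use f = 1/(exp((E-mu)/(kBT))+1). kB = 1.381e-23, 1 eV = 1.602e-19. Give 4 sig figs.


Step 1: (E - mu) = 0.4027 - 1.6492 = -1.246 eV
Step 2: Convert: (E-mu)*eV = -1.997e-19 J
Step 3: x = (E-mu)*eV/(kB*T) = -13.86
Step 4: f = 1/(exp(-13.86)+1) = 1

1


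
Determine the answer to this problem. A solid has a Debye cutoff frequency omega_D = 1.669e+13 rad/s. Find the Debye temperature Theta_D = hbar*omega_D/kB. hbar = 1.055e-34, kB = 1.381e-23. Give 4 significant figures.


Step 1: hbar*omega_D = 1.055e-34 * 1.669e+13 = 1.761e-21 J
Step 2: Theta_D = 1.761e-21 / 1.381e-23
Step 3: Theta_D = 127.5 K

127.5


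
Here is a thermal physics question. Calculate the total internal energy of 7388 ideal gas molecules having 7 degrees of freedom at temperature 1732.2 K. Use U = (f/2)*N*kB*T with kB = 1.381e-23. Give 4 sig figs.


Step 1: f/2 = 7/2 = 3.5
Step 2: N*kB*T = 7388*1.381e-23*1732.2 = 1.767e-16
Step 3: U = 3.5 * 1.767e-16 = 6.186e-16 J

6.186e-16


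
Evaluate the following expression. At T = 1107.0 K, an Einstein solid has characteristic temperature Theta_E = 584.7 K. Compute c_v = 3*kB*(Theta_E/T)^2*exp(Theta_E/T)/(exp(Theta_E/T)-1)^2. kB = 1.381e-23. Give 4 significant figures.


Step 1: x = Theta_E/T = 584.7/1107.0 = 0.5282
Step 2: x^2 = 0.279
Step 3: exp(x) = 1.696
Step 4: c_v = 3*1.381e-23*0.279*1.696/(1.696-1)^2 = 4.048e-23

4.048e-23


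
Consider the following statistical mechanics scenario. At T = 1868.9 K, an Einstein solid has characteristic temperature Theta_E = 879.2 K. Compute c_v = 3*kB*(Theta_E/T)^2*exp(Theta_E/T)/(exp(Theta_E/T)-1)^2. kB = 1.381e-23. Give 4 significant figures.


Step 1: x = Theta_E/T = 879.2/1868.9 = 0.4704
Step 2: x^2 = 0.2213
Step 3: exp(x) = 1.601
Step 4: c_v = 3*1.381e-23*0.2213*1.601/(1.601-1)^2 = 4.067e-23

4.067e-23


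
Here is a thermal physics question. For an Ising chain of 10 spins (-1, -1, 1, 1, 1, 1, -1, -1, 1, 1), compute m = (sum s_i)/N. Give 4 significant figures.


Step 1: Count up spins (+1): 6, down spins (-1): 4
Step 2: Total magnetization M = 6 - 4 = 2
Step 3: m = M/N = 2/10 = 0.2

0.2


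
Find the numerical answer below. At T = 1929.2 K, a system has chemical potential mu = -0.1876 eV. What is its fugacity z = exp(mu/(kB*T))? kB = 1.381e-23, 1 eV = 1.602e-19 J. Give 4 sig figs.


Step 1: Convert mu to Joules: -0.1876*1.602e-19 = -3.005e-20 J
Step 2: kB*T = 1.381e-23*1929.2 = 2.664e-20 J
Step 3: mu/(kB*T) = -1.128
Step 4: z = exp(-1.128) = 0.3237

0.3237


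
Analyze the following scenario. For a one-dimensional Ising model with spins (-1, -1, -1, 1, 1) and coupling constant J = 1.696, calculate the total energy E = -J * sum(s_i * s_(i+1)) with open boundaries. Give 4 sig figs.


Step 1: Nearest-neighbor products: 1, 1, -1, 1
Step 2: Sum of products = 2
Step 3: E = -1.696 * 2 = -3.392

-3.392


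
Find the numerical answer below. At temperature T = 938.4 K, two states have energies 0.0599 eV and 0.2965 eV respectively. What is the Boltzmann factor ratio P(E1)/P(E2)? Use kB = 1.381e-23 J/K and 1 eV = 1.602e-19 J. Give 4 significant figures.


Step 1: Compute energy difference dE = E1 - E2 = 0.0599 - 0.2965 = -0.2366 eV
Step 2: Convert to Joules: dE_J = -0.2366 * 1.602e-19 = -3.79e-20 J
Step 3: Compute exponent = -dE_J / (kB * T) = -(-3.79e-20) / (1.381e-23 * 938.4) = 2.925
Step 4: P(E1)/P(E2) = exp(2.925) = 18.63

18.63


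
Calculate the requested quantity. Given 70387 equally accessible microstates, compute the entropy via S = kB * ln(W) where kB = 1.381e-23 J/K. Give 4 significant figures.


Step 1: ln(W) = ln(70387) = 11.16
Step 2: S = kB * ln(W) = 1.381e-23 * 11.16
Step 3: S = 1.541e-22 J/K

1.541e-22


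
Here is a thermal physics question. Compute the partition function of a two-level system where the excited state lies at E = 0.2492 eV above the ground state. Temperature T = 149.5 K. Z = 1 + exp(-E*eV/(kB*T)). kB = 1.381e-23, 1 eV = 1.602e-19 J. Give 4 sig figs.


Step 1: Compute beta*E = E*eV/(kB*T) = 0.2492*1.602e-19/(1.381e-23*149.5) = 19.34
Step 2: exp(-beta*E) = exp(-19.34) = 4.002e-09
Step 3: Z = 1 + 4.002e-09 = 1

1


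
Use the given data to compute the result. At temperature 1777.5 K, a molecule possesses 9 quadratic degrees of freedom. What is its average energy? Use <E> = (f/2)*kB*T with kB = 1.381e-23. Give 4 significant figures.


Step 1: f/2 = 9/2 = 4.5
Step 2: kB*T = 1.381e-23 * 1777.5 = 2.455e-20
Step 3: <E> = 4.5 * 2.455e-20 = 1.105e-19 J

1.105e-19


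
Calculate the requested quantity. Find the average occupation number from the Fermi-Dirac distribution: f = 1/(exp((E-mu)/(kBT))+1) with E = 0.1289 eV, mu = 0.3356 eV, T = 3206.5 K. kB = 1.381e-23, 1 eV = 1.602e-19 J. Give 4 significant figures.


Step 1: (E - mu) = 0.1289 - 0.3356 = -0.2067 eV
Step 2: Convert: (E-mu)*eV = -3.311e-20 J
Step 3: x = (E-mu)*eV/(kB*T) = -0.7478
Step 4: f = 1/(exp(-0.7478)+1) = 0.6787

0.6787


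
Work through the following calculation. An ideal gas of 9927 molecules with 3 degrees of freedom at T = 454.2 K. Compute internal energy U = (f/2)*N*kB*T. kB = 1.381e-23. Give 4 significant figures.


Step 1: f/2 = 3/2 = 1.5
Step 2: N*kB*T = 9927*1.381e-23*454.2 = 6.227e-17
Step 3: U = 1.5 * 6.227e-17 = 9.34e-17 J

9.34e-17


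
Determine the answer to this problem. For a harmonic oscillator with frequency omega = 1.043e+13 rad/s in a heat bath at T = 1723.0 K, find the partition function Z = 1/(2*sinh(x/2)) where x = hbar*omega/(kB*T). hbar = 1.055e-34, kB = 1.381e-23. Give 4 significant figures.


Step 1: Compute x = hbar*omega/(kB*T) = 1.055e-34*1.043e+13/(1.381e-23*1723.0) = 0.04624
Step 2: x/2 = 0.02312
Step 3: sinh(x/2) = 0.02312
Step 4: Z = 1/(2*0.02312) = 21.62

21.62


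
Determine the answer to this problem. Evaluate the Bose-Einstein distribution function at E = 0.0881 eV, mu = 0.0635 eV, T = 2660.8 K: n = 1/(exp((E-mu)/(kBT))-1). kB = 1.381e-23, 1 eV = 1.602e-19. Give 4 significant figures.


Step 1: (E - mu) = 0.0246 eV
Step 2: x = (E-mu)*eV/(kB*T) = 0.0246*1.602e-19/(1.381e-23*2660.8) = 0.1072
Step 3: exp(x) = 1.113
Step 4: n = 1/(exp(x)-1) = 8.833

8.833


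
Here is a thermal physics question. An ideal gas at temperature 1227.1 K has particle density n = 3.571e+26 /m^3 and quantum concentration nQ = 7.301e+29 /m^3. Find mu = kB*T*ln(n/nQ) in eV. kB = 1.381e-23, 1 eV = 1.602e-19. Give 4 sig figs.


Step 1: n/nQ = 3.571e+26/7.301e+29 = 0.0004891
Step 2: ln(n/nQ) = -7.623
Step 3: mu = kB*T*ln(n/nQ) = 1.695e-20*-7.623 = -1.292e-19 J
Step 4: Convert to eV: -1.292e-19/1.602e-19 = -0.8064 eV

-0.8064


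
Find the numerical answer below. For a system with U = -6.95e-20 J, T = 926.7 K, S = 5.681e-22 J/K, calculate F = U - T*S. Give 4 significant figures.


Step 1: T*S = 926.7 * 5.681e-22 = 5.265e-19 J
Step 2: F = U - T*S = -6.95e-20 - 5.265e-19
Step 3: F = -5.96e-19 J

-5.96e-19


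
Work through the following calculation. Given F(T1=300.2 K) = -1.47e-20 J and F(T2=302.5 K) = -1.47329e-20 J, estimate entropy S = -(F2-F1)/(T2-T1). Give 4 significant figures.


Step 1: dF = F2 - F1 = -1.47329e-20 - (-1.47e-20) = -3.29e-23 J
Step 2: dT = T2 - T1 = 302.5 - 300.2 = 2.3 K
Step 3: S = -dF/dT = -(-3.29e-23)/2.3 = 1.43e-23 J/K

1.43e-23


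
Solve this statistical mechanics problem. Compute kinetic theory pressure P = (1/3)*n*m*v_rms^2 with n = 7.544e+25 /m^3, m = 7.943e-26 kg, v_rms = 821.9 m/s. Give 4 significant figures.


Step 1: v_rms^2 = 821.9^2 = 6.755e+05
Step 2: n*m = 7.544e+25*7.943e-26 = 5.992
Step 3: P = (1/3)*5.992*6.755e+05 = 1.349e+06 Pa

1.349e+06


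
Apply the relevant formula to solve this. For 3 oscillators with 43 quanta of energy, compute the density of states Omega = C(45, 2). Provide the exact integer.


Step 1: Use binomial coefficient C(45, 2)
Step 2: Numerator = 45! / 43!
Step 3: Denominator = 2!
Step 4: Omega = 990

990


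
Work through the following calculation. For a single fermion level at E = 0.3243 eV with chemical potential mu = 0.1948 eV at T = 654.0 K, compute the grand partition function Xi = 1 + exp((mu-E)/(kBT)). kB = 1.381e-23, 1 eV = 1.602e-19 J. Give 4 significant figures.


Step 1: (mu - E) = 0.1948 - 0.3243 = -0.1295 eV
Step 2: x = (mu-E)*eV/(kB*T) = -0.1295*1.602e-19/(1.381e-23*654.0) = -2.297
Step 3: exp(x) = 0.1006
Step 4: Xi = 1 + 0.1006 = 1.101

1.101


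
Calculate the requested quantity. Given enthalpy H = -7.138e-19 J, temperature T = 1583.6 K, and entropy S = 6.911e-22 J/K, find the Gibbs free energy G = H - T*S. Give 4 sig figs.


Step 1: T*S = 1583.6 * 6.911e-22 = 1.094e-18 J
Step 2: G = H - T*S = -7.138e-19 - 1.094e-18
Step 3: G = -1.808e-18 J

-1.808e-18


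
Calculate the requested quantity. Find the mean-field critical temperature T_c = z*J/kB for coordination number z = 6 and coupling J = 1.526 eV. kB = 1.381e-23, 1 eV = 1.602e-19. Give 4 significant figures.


Step 1: z*J = 6*1.526 = 9.156 eV
Step 2: Convert to Joules: 9.156*1.602e-19 = 1.467e-18 J
Step 3: T_c = 1.467e-18 / 1.381e-23 = 1.062e+05 K

1.062e+05


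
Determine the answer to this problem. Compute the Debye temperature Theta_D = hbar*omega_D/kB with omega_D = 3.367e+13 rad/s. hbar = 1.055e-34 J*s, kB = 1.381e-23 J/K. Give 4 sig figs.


Step 1: hbar*omega_D = 1.055e-34 * 3.367e+13 = 3.552e-21 J
Step 2: Theta_D = 3.552e-21 / 1.381e-23
Step 3: Theta_D = 257.2 K

257.2


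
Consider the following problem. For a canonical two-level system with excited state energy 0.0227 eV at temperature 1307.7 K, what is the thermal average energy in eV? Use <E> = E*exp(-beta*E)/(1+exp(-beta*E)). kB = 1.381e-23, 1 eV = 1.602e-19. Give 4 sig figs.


Step 1: beta*E = 0.0227*1.602e-19/(1.381e-23*1307.7) = 0.2014
Step 2: exp(-beta*E) = 0.8176
Step 3: <E> = 0.0227*0.8176/(1+0.8176) = 0.01021 eV

0.01021


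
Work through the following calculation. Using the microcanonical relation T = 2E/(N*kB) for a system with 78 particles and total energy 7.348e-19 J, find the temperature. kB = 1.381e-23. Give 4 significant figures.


Step 1: Numerator = 2*E = 2*7.348e-19 = 1.47e-18 J
Step 2: Denominator = N*kB = 78*1.381e-23 = 1.077e-21
Step 3: T = 1.47e-18 / 1.077e-21 = 1364 K

1364


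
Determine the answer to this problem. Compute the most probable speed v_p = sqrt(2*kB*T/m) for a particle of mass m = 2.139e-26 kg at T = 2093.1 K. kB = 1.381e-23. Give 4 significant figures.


Step 1: Numerator = 2*kB*T = 2*1.381e-23*2093.1 = 5.781e-20
Step 2: Ratio = 5.781e-20 / 2.139e-26 = 2.703e+06
Step 3: v_p = sqrt(2.703e+06) = 1644 m/s

1644


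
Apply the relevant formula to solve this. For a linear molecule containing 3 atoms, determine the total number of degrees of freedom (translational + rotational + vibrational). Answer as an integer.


Step 1: Translational DOF = 3
Step 2: Rotational DOF (linear) = 2
Step 3: Vibrational DOF = 3*3 - 5 = 4
Step 4: Total = 3 + 2 + 4 = 9

9


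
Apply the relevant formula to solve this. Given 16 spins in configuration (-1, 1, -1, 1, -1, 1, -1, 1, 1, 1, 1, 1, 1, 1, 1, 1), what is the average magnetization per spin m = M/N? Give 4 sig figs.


Step 1: Count up spins (+1): 12, down spins (-1): 4
Step 2: Total magnetization M = 12 - 4 = 8
Step 3: m = M/N = 8/16 = 0.5

0.5


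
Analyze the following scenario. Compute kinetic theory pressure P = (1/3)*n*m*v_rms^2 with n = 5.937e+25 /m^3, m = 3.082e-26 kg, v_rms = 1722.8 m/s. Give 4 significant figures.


Step 1: v_rms^2 = 1722.8^2 = 2.968e+06
Step 2: n*m = 5.937e+25*3.082e-26 = 1.83
Step 3: P = (1/3)*1.83*2.968e+06 = 1.81e+06 Pa

1.81e+06


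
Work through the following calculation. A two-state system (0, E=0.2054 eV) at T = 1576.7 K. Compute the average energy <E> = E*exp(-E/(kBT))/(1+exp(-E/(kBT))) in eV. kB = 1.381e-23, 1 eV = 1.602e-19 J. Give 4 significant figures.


Step 1: beta*E = 0.2054*1.602e-19/(1.381e-23*1576.7) = 1.511
Step 2: exp(-beta*E) = 0.2206
Step 3: <E> = 0.2054*0.2206/(1+0.2206) = 0.03713 eV

0.03713


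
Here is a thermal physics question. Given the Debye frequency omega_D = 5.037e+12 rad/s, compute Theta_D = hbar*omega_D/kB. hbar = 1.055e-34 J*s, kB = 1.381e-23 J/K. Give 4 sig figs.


Step 1: hbar*omega_D = 1.055e-34 * 5.037e+12 = 5.314e-22 J
Step 2: Theta_D = 5.314e-22 / 1.381e-23
Step 3: Theta_D = 38.48 K

38.48


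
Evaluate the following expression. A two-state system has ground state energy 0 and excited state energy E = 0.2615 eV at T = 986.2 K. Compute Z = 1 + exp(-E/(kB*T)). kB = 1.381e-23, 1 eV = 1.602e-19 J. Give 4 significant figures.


Step 1: Compute beta*E = E*eV/(kB*T) = 0.2615*1.602e-19/(1.381e-23*986.2) = 3.076
Step 2: exp(-beta*E) = exp(-3.076) = 0.04615
Step 3: Z = 1 + 0.04615 = 1.046

1.046


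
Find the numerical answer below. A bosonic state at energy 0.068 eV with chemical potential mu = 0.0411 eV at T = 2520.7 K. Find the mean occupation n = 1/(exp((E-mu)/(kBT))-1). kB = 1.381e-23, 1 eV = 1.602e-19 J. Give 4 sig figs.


Step 1: (E - mu) = 0.0269 eV
Step 2: x = (E-mu)*eV/(kB*T) = 0.0269*1.602e-19/(1.381e-23*2520.7) = 0.1238
Step 3: exp(x) = 1.132
Step 4: n = 1/(exp(x)-1) = 7.588

7.588


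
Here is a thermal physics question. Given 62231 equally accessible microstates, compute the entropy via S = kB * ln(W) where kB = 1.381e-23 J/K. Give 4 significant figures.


Step 1: ln(W) = ln(62231) = 11.04
Step 2: S = kB * ln(W) = 1.381e-23 * 11.04
Step 3: S = 1.524e-22 J/K

1.524e-22


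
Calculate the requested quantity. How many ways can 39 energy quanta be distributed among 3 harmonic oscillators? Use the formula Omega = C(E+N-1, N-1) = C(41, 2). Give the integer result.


Step 1: Use binomial coefficient C(41, 2)
Step 2: Numerator = 41! / 39!
Step 3: Denominator = 2!
Step 4: Omega = 820

820


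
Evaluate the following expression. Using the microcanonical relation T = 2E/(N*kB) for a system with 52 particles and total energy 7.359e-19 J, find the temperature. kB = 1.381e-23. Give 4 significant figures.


Step 1: Numerator = 2*E = 2*7.359e-19 = 1.472e-18 J
Step 2: Denominator = N*kB = 52*1.381e-23 = 7.181e-22
Step 3: T = 1.472e-18 / 7.181e-22 = 2050 K

2050


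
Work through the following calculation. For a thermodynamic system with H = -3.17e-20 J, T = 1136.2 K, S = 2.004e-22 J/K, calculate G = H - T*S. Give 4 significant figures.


Step 1: T*S = 1136.2 * 2.004e-22 = 2.277e-19 J
Step 2: G = H - T*S = -3.17e-20 - 2.277e-19
Step 3: G = -2.594e-19 J

-2.594e-19


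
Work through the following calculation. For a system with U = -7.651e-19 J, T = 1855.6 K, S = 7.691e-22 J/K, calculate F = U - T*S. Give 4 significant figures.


Step 1: T*S = 1855.6 * 7.691e-22 = 1.427e-18 J
Step 2: F = U - T*S = -7.651e-19 - 1.427e-18
Step 3: F = -2.192e-18 J

-2.192e-18


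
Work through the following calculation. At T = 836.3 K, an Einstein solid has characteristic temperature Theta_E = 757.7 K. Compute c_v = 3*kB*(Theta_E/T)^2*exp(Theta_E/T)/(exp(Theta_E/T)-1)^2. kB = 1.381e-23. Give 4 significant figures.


Step 1: x = Theta_E/T = 757.7/836.3 = 0.906
Step 2: x^2 = 0.8209
Step 3: exp(x) = 2.474
Step 4: c_v = 3*1.381e-23*0.8209*2.474/(2.474-1)^2 = 3.871e-23

3.871e-23


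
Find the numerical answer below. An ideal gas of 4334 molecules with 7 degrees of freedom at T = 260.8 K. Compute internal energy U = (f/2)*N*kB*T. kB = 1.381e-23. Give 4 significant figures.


Step 1: f/2 = 7/2 = 3.5
Step 2: N*kB*T = 4334*1.381e-23*260.8 = 1.561e-17
Step 3: U = 3.5 * 1.561e-17 = 5.463e-17 J

5.463e-17


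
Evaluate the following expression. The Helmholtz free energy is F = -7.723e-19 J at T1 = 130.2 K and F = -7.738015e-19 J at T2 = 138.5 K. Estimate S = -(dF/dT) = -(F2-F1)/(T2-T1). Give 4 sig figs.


Step 1: dF = F2 - F1 = -7.738015e-19 - (-7.723e-19) = -1.5015e-21 J
Step 2: dT = T2 - T1 = 138.5 - 130.2 = 8.3 K
Step 3: S = -dF/dT = -(-1.5015e-21)/8.3 = 1.809e-22 J/K

1.809e-22


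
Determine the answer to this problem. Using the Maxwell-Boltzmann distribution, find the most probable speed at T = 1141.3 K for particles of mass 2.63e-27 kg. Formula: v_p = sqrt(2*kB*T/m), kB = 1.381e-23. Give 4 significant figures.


Step 1: Numerator = 2*kB*T = 2*1.381e-23*1141.3 = 3.152e-20
Step 2: Ratio = 3.152e-20 / 2.63e-27 = 1.199e+07
Step 3: v_p = sqrt(1.199e+07) = 3462 m/s

3462


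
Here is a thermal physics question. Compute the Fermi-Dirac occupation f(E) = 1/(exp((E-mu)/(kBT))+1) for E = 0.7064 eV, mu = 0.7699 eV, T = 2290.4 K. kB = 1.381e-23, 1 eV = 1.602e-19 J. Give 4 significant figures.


Step 1: (E - mu) = 0.7064 - 0.7699 = -0.0635 eV
Step 2: Convert: (E-mu)*eV = -1.017e-20 J
Step 3: x = (E-mu)*eV/(kB*T) = -0.3216
Step 4: f = 1/(exp(-0.3216)+1) = 0.5797

0.5797


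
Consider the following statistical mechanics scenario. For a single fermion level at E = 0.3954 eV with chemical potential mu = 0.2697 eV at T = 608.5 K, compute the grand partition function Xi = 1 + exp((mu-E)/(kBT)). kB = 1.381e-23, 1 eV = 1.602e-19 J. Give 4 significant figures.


Step 1: (mu - E) = 0.2697 - 0.3954 = -0.1257 eV
Step 2: x = (mu-E)*eV/(kB*T) = -0.1257*1.602e-19/(1.381e-23*608.5) = -2.396
Step 3: exp(x) = 0.09105
Step 4: Xi = 1 + 0.09105 = 1.091

1.091


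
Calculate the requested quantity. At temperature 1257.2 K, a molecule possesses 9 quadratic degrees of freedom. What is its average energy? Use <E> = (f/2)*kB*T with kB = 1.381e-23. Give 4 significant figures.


Step 1: f/2 = 9/2 = 4.5
Step 2: kB*T = 1.381e-23 * 1257.2 = 1.736e-20
Step 3: <E> = 4.5 * 1.736e-20 = 7.813e-20 J

7.813e-20


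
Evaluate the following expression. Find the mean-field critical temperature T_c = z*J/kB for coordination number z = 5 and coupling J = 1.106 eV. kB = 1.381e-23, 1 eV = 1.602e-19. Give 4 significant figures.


Step 1: z*J = 5*1.106 = 5.53 eV
Step 2: Convert to Joules: 5.53*1.602e-19 = 8.859e-19 J
Step 3: T_c = 8.859e-19 / 1.381e-23 = 6.415e+04 K

6.415e+04


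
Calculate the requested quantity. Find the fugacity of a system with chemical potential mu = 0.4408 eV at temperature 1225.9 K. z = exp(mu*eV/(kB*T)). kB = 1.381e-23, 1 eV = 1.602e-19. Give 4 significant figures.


Step 1: Convert mu to Joules: 0.4408*1.602e-19 = 7.062e-20 J
Step 2: kB*T = 1.381e-23*1225.9 = 1.693e-20 J
Step 3: mu/(kB*T) = 4.171
Step 4: z = exp(4.171) = 64.79

64.79


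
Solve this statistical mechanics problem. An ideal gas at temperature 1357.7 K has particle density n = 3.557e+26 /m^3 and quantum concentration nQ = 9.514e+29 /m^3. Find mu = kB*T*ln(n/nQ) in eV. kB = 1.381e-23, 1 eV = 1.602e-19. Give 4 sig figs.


Step 1: n/nQ = 3.557e+26/9.514e+29 = 0.0003739
Step 2: ln(n/nQ) = -7.892
Step 3: mu = kB*T*ln(n/nQ) = 1.875e-20*-7.892 = -1.48e-19 J
Step 4: Convert to eV: -1.48e-19/1.602e-19 = -0.9236 eV

-0.9236


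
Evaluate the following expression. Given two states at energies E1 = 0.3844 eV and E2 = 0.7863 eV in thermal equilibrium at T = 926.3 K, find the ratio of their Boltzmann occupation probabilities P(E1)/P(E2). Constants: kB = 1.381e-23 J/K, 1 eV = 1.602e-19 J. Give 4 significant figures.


Step 1: Compute energy difference dE = E1 - E2 = 0.3844 - 0.7863 = -0.4019 eV
Step 2: Convert to Joules: dE_J = -0.4019 * 1.602e-19 = -6.438e-20 J
Step 3: Compute exponent = -dE_J / (kB * T) = -(-6.438e-20) / (1.381e-23 * 926.3) = 5.033
Step 4: P(E1)/P(E2) = exp(5.033) = 153.4

153.4


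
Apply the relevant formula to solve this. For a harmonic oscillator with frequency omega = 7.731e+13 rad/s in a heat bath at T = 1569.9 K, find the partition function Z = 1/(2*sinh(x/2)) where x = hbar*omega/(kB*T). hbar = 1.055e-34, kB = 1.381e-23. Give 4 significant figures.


Step 1: Compute x = hbar*omega/(kB*T) = 1.055e-34*7.731e+13/(1.381e-23*1569.9) = 0.3762
Step 2: x/2 = 0.1881
Step 3: sinh(x/2) = 0.1892
Step 4: Z = 1/(2*0.1892) = 2.643

2.643


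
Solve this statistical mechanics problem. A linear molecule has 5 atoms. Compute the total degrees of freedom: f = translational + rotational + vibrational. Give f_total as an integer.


Step 1: Translational DOF = 3
Step 2: Rotational DOF (linear) = 2
Step 3: Vibrational DOF = 3*5 - 5 = 10
Step 4: Total = 3 + 2 + 10 = 15

15


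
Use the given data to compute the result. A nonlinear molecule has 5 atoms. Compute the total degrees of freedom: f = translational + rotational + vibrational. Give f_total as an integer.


Step 1: Translational DOF = 3
Step 2: Rotational DOF (nonlinear) = 3
Step 3: Vibrational DOF = 3*5 - 6 = 9
Step 4: Total = 3 + 3 + 9 = 15

15


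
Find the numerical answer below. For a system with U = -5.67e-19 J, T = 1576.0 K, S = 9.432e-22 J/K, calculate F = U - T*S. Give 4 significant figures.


Step 1: T*S = 1576.0 * 9.432e-22 = 1.486e-18 J
Step 2: F = U - T*S = -5.67e-19 - 1.486e-18
Step 3: F = -2.053e-18 J

-2.053e-18


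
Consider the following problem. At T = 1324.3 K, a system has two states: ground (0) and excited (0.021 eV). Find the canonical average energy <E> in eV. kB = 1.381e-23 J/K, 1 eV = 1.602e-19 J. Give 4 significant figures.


Step 1: beta*E = 0.021*1.602e-19/(1.381e-23*1324.3) = 0.184
Step 2: exp(-beta*E) = 0.832
Step 3: <E> = 0.021*0.832/(1+0.832) = 0.009537 eV

0.009537


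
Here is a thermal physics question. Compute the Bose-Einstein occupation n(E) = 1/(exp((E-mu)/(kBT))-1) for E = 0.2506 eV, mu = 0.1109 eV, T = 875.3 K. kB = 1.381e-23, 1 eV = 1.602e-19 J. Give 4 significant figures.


Step 1: (E - mu) = 0.1397 eV
Step 2: x = (E-mu)*eV/(kB*T) = 0.1397*1.602e-19/(1.381e-23*875.3) = 1.851
Step 3: exp(x) = 6.369
Step 4: n = 1/(exp(x)-1) = 0.1863

0.1863


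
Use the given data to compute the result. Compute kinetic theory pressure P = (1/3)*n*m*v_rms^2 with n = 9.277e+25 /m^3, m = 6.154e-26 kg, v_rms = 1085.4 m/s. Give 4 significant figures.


Step 1: v_rms^2 = 1085.4^2 = 1.178e+06
Step 2: n*m = 9.277e+25*6.154e-26 = 5.709
Step 3: P = (1/3)*5.709*1.178e+06 = 2.242e+06 Pa

2.242e+06


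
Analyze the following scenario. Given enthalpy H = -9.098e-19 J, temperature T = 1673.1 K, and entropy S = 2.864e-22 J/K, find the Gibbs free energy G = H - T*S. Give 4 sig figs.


Step 1: T*S = 1673.1 * 2.864e-22 = 4.792e-19 J
Step 2: G = H - T*S = -9.098e-19 - 4.792e-19
Step 3: G = -1.389e-18 J

-1.389e-18


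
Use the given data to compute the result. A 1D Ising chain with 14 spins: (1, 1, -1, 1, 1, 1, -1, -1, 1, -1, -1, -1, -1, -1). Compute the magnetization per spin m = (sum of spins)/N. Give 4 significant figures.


Step 1: Count up spins (+1): 6, down spins (-1): 8
Step 2: Total magnetization M = 6 - 8 = -2
Step 3: m = M/N = -2/14 = -0.1429

-0.1429


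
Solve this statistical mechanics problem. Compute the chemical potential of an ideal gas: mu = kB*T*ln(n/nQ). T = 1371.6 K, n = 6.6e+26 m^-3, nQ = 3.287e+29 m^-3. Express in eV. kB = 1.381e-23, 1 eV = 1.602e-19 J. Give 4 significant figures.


Step 1: n/nQ = 6.6e+26/3.287e+29 = 0.002008
Step 2: ln(n/nQ) = -6.211
Step 3: mu = kB*T*ln(n/nQ) = 1.894e-20*-6.211 = -1.176e-19 J
Step 4: Convert to eV: -1.176e-19/1.602e-19 = -0.7343 eV

-0.7343


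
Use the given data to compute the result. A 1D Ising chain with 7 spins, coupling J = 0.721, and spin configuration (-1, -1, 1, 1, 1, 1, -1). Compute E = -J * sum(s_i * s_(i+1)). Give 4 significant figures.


Step 1: Nearest-neighbor products: 1, -1, 1, 1, 1, -1
Step 2: Sum of products = 2
Step 3: E = -0.721 * 2 = -1.442

-1.442


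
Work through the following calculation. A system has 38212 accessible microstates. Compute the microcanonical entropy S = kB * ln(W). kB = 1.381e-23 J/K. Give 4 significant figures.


Step 1: ln(W) = ln(38212) = 10.55
Step 2: S = kB * ln(W) = 1.381e-23 * 10.55
Step 3: S = 1.457e-22 J/K

1.457e-22


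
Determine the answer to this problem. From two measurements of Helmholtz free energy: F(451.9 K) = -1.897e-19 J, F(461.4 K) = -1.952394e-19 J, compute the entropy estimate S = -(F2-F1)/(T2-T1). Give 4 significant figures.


Step 1: dF = F2 - F1 = -1.952394e-19 - (-1.897e-19) = -5.5394e-21 J
Step 2: dT = T2 - T1 = 461.4 - 451.9 = 9.5 K
Step 3: S = -dF/dT = -(-5.5394e-21)/9.5 = 5.831e-22 J/K

5.831e-22


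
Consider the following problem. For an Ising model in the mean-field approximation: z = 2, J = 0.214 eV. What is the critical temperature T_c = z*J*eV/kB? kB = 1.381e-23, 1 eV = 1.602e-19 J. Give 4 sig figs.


Step 1: z*J = 2*0.214 = 0.428 eV
Step 2: Convert to Joules: 0.428*1.602e-19 = 6.857e-20 J
Step 3: T_c = 6.857e-20 / 1.381e-23 = 4965 K

4965


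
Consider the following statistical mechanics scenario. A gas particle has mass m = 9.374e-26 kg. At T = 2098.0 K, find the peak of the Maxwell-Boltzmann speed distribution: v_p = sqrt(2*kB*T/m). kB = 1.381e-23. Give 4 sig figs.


Step 1: Numerator = 2*kB*T = 2*1.381e-23*2098.0 = 5.795e-20
Step 2: Ratio = 5.795e-20 / 9.374e-26 = 6.182e+05
Step 3: v_p = sqrt(6.182e+05) = 786.2 m/s

786.2


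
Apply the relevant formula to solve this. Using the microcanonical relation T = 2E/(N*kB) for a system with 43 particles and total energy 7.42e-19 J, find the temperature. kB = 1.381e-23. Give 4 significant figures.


Step 1: Numerator = 2*E = 2*7.42e-19 = 1.484e-18 J
Step 2: Denominator = N*kB = 43*1.381e-23 = 5.938e-22
Step 3: T = 1.484e-18 / 5.938e-22 = 2499 K

2499


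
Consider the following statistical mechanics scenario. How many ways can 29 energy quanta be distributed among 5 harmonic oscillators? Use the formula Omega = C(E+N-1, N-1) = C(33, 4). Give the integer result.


Step 1: Use binomial coefficient C(33, 4)
Step 2: Numerator = 33! / 29!
Step 3: Denominator = 4!
Step 4: Omega = 40920

40920


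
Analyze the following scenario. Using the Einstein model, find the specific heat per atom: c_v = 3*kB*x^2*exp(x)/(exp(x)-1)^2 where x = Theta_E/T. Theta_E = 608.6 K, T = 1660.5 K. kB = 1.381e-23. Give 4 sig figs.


Step 1: x = Theta_E/T = 608.6/1660.5 = 0.3665
Step 2: x^2 = 0.1343
Step 3: exp(x) = 1.443
Step 4: c_v = 3*1.381e-23*0.1343*1.443/(1.443-1)^2 = 4.097e-23

4.097e-23


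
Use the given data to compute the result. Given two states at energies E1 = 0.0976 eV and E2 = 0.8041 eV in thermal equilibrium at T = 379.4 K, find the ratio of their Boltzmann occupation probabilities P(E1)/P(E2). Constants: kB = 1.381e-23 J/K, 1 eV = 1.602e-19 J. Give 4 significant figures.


Step 1: Compute energy difference dE = E1 - E2 = 0.0976 - 0.8041 = -0.7065 eV
Step 2: Convert to Joules: dE_J = -0.7065 * 1.602e-19 = -1.132e-19 J
Step 3: Compute exponent = -dE_J / (kB * T) = -(-1.132e-19) / (1.381e-23 * 379.4) = 21.6
Step 4: P(E1)/P(E2) = exp(21.6) = 2.407e+09

2.407e+09


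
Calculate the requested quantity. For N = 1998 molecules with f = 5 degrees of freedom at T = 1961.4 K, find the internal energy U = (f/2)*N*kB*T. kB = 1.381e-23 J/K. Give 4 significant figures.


Step 1: f/2 = 5/2 = 2.5
Step 2: N*kB*T = 1998*1.381e-23*1961.4 = 5.412e-17
Step 3: U = 2.5 * 5.412e-17 = 1.353e-16 J

1.353e-16


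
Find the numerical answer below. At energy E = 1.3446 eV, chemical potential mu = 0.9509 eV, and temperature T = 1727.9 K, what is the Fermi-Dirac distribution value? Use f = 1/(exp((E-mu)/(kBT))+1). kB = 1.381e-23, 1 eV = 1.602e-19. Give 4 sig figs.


Step 1: (E - mu) = 1.3446 - 0.9509 = 0.3937 eV
Step 2: Convert: (E-mu)*eV = 6.307e-20 J
Step 3: x = (E-mu)*eV/(kB*T) = 2.643
Step 4: f = 1/(exp(2.643)+1) = 0.06641

0.06641


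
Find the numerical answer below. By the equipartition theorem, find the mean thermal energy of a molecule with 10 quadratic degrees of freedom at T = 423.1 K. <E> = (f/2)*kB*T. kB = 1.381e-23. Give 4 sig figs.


Step 1: f/2 = 10/2 = 5
Step 2: kB*T = 1.381e-23 * 423.1 = 5.843e-21
Step 3: <E> = 5 * 5.843e-21 = 2.922e-20 J

2.922e-20


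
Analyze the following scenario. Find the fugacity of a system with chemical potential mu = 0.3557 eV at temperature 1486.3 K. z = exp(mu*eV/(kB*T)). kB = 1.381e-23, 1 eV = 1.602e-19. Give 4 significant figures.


Step 1: Convert mu to Joules: 0.3557*1.602e-19 = 5.698e-20 J
Step 2: kB*T = 1.381e-23*1486.3 = 2.053e-20 J
Step 3: mu/(kB*T) = 2.776
Step 4: z = exp(2.776) = 16.06

16.06


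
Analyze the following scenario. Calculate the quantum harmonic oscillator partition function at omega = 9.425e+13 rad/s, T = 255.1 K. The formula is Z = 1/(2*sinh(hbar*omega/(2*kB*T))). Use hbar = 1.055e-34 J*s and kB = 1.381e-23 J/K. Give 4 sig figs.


Step 1: Compute x = hbar*omega/(kB*T) = 1.055e-34*9.425e+13/(1.381e-23*255.1) = 2.822
Step 2: x/2 = 1.411
Step 3: sinh(x/2) = 1.929
Step 4: Z = 1/(2*1.929) = 0.2593

0.2593


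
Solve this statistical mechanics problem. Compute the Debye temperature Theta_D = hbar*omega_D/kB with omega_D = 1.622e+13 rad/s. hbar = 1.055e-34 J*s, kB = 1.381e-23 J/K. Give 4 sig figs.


Step 1: hbar*omega_D = 1.055e-34 * 1.622e+13 = 1.711e-21 J
Step 2: Theta_D = 1.711e-21 / 1.381e-23
Step 3: Theta_D = 123.9 K

123.9


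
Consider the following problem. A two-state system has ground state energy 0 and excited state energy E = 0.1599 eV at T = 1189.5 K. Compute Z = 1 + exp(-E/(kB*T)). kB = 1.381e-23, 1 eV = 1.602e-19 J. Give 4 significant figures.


Step 1: Compute beta*E = E*eV/(kB*T) = 0.1599*1.602e-19/(1.381e-23*1189.5) = 1.559
Step 2: exp(-beta*E) = exp(-1.559) = 0.2103
Step 3: Z = 1 + 0.2103 = 1.21

1.21


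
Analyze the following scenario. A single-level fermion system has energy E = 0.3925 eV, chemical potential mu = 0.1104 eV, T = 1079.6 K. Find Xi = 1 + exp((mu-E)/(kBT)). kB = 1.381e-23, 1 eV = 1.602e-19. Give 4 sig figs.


Step 1: (mu - E) = 0.1104 - 0.3925 = -0.2821 eV
Step 2: x = (mu-E)*eV/(kB*T) = -0.2821*1.602e-19/(1.381e-23*1079.6) = -3.031
Step 3: exp(x) = 0.04826
Step 4: Xi = 1 + 0.04826 = 1.048

1.048


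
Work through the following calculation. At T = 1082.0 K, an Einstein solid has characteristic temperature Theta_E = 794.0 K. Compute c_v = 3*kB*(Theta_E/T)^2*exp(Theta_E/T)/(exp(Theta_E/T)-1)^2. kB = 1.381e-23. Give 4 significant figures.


Step 1: x = Theta_E/T = 794.0/1082.0 = 0.7338
Step 2: x^2 = 0.5385
Step 3: exp(x) = 2.083
Step 4: c_v = 3*1.381e-23*0.5385*2.083/(2.083-1)^2 = 3.962e-23

3.962e-23


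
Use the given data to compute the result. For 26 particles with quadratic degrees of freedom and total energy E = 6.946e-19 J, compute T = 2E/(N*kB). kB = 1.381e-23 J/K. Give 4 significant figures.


Step 1: Numerator = 2*E = 2*6.946e-19 = 1.389e-18 J
Step 2: Denominator = N*kB = 26*1.381e-23 = 3.591e-22
Step 3: T = 1.389e-18 / 3.591e-22 = 3869 K

3869


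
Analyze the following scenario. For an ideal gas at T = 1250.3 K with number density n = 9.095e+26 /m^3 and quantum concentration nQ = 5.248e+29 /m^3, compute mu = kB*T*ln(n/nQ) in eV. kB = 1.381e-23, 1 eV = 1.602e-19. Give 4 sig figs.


Step 1: n/nQ = 9.095e+26/5.248e+29 = 0.001733
Step 2: ln(n/nQ) = -6.358
Step 3: mu = kB*T*ln(n/nQ) = 1.727e-20*-6.358 = -1.098e-19 J
Step 4: Convert to eV: -1.098e-19/1.602e-19 = -0.6853 eV

-0.6853


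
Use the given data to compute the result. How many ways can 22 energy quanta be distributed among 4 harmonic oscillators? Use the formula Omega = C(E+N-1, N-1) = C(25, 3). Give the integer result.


Step 1: Use binomial coefficient C(25, 3)
Step 2: Numerator = 25! / 22!
Step 3: Denominator = 3!
Step 4: Omega = 2300

2300


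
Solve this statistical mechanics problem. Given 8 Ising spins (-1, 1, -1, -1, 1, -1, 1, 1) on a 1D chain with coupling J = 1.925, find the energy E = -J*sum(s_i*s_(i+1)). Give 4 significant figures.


Step 1: Nearest-neighbor products: -1, -1, 1, -1, -1, -1, 1
Step 2: Sum of products = -3
Step 3: E = -1.925 * -3 = 5.775

5.775


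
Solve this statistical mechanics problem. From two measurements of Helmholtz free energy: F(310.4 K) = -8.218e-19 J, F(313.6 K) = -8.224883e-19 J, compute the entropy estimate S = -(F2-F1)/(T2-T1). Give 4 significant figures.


Step 1: dF = F2 - F1 = -8.224883e-19 - (-8.218e-19) = -6.883e-22 J
Step 2: dT = T2 - T1 = 313.6 - 310.4 = 3.2 K
Step 3: S = -dF/dT = -(-6.883e-22)/3.2 = 2.151e-22 J/K

2.151e-22


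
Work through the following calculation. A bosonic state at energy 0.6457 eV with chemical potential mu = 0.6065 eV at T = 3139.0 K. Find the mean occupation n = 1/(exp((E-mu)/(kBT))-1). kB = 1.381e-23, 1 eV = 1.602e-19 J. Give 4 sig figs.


Step 1: (E - mu) = 0.0392 eV
Step 2: x = (E-mu)*eV/(kB*T) = 0.0392*1.602e-19/(1.381e-23*3139.0) = 0.1449
Step 3: exp(x) = 1.156
Step 4: n = 1/(exp(x)-1) = 6.415

6.415
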